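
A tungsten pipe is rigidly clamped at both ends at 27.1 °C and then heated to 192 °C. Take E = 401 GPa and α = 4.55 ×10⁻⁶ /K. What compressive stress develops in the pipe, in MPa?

301 MPa

ΔT = 164.9 K. Constrained thermal stress σ = E·α·ΔT = 401.0×10³ MPa × 4.55×10⁻⁶ × 164.9 = 301 MPa (compressive).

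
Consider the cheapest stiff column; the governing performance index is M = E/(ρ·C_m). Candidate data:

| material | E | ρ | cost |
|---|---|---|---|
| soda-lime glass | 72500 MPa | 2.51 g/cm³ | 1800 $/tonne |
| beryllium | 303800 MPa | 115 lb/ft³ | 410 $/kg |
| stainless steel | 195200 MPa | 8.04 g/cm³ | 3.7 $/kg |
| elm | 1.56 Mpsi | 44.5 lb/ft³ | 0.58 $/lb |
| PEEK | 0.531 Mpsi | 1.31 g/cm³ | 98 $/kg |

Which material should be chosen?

soda-lime glass

Convert each candidate to consistent units, then evaluate M:
  soda-lime glass: E = 72.50 GPa, ρ = 2510 kg/m³, cost = 1.800 $/kg
  beryllium: E = 303.8 GPa, ρ = 1842 kg/m³, cost = 410.0 $/kg
  stainless steel: E = 195.2 GPa, ρ = 8040 kg/m³, cost = 3.700 $/kg
  elm: E = 10.76 GPa, ρ = 712.8 kg/m³, cost = 1.279 $/kg
  PEEK: E = 3.661 GPa, ρ = 1310 kg/m³, cost = 98.00 $/kg
  soda-lime glass: M = 16.0 MN·m per $
  elm: M = 11.8 MN·m per $
  stainless steel: M = 6.56 MN·m per $
  beryllium: M = 0.402 MN·m per $
  PEEK: M = 0.0285 MN·m per $
Highest index: soda-lime glass.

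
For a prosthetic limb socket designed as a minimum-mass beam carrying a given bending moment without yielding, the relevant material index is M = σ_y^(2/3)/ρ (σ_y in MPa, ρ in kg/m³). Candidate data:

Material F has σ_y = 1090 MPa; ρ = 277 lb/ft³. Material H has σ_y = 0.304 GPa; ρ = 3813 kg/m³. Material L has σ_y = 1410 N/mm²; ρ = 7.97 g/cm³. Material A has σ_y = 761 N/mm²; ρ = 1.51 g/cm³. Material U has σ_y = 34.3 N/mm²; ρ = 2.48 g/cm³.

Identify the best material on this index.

Putting every candidate on a common basis:
  material F: σ_y = 1090 MPa, ρ = 4437 kg/m³
  material H: σ_y = 304.0 MPa, ρ = 3813 kg/m³
  material L: σ_y = 1410 MPa, ρ = 7970 kg/m³
  material A: σ_y = 761.0 MPa, ρ = 1510 kg/m³
  material U: σ_y = 34.30 MPa, ρ = 2480 kg/m³
  material A: M = 55.2×10⁻³
  material F: M = 23.9×10⁻³
  material L: M = 15.8×10⁻³
  material H: M = 11.9×10⁻³
  material U: M = 4.26×10⁻³
Material A ranks first.

material A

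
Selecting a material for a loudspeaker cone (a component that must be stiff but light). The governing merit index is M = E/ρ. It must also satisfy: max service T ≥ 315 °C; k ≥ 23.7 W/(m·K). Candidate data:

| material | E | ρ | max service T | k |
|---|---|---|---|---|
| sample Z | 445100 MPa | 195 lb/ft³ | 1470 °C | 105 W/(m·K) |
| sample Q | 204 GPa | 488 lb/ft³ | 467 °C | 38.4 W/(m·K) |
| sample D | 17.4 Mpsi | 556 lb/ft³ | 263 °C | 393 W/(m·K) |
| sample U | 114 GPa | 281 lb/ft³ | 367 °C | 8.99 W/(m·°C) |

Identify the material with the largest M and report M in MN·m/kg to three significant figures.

Screen on constraints: max service T ≥ 315 °C; k ≥ 23.7 W/(m·K). Survivors: sample Z, sample Q.
Convert each candidate to consistent units, then evaluate M:
  sample Z: E = 445.1 GPa, ρ = 3124 kg/m³
  sample Q: E = 204.0 GPa, ρ = 7817 kg/m³
  sample Z: M = 142 MN·m/kg
  sample Q: M = 26.1 MN·m/kg
Sample Z has the largest M.

sample Z, M = 142 MN·m/kg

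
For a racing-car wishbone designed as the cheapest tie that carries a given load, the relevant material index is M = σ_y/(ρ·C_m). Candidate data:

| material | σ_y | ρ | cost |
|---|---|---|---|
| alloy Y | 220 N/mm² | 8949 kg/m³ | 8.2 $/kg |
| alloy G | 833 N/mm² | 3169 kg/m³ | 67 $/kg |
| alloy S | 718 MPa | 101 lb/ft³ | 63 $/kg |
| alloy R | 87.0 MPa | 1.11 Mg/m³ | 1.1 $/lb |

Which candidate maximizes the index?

Putting every candidate on a common basis:
  alloy Y: σ_y = 220.0 MPa, ρ = 8949 kg/m³, cost = 8.200 $/kg
  alloy G: σ_y = 833.0 MPa, ρ = 3169 kg/m³, cost = 67.00 $/kg
  alloy S: σ_y = 718.0 MPa, ρ = 1618 kg/m³, cost = 63.00 $/kg
  alloy R: σ_y = 87.00 MPa, ρ = 1110 kg/m³, cost = 2.425 $/kg
  alloy R: M = 32.3 kN·m per $
  alloy S: M = 7.04 kN·m per $
  alloy G: M = 3.92 kN·m per $
  alloy Y: M = 3.00 kN·m per $
Alloy R ranks first.

alloy R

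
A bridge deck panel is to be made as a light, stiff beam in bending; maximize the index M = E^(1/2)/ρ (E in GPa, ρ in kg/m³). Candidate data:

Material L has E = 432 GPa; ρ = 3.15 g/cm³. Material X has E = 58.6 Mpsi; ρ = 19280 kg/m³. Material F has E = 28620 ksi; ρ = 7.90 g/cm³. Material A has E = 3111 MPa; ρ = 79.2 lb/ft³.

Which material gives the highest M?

After converting to SI:
  material L: E = 432.0 GPa, ρ = 3150 kg/m³
  material X: E = 404.0 GPa, ρ = 19280 kg/m³
  material F: E = 197.3 GPa, ρ = 7900 kg/m³
  material A: E = 3.111 GPa, ρ = 1269 kg/m³
  material L: M = 6.60×10⁻³
  material F: M = 1.78×10⁻³
  material A: M = 1.39×10⁻³
  material X: M = 1.04×10⁻³
The maximum is for material L.

material L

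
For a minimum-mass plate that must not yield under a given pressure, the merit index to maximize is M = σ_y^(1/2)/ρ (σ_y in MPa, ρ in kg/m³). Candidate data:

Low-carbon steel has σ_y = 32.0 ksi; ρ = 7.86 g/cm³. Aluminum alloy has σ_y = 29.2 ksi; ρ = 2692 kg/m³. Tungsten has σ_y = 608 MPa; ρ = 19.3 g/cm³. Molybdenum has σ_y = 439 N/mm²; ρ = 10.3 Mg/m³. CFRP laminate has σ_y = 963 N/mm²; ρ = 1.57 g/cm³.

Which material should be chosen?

CFRP laminate

Normalizing units and computing the index:
  low-carbon steel: σ_y = 220.6 MPa, ρ = 7860 kg/m³
  aluminum alloy: σ_y = 201.3 MPa, ρ = 2692 kg/m³
  tungsten: σ_y = 608.0 MPa, ρ = 19300 kg/m³
  molybdenum: σ_y = 439.0 MPa, ρ = 10300 kg/m³
  CFRP laminate: σ_y = 963.0 MPa, ρ = 1570 kg/m³
  CFRP laminate: M = 19.8×10⁻³
  aluminum alloy: M = 5.27×10⁻³
  molybdenum: M = 2.03×10⁻³
  low-carbon steel: M = 1.89×10⁻³
  tungsten: M = 1.28×10⁻³
CFRP laminate ranks first.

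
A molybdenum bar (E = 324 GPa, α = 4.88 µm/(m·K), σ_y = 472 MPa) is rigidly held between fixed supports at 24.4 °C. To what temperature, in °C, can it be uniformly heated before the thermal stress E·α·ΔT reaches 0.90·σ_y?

E·α·ΔT = 424.8 MPa ⇒ ΔT = 424.8 / (324.0×10³ × 4.88×10⁻⁶) = 268.7 K.
T = 24.4 + 268.7 = 293.1 °C.

293 °C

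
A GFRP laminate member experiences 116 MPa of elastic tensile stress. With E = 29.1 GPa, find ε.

ε = σ/E = 116 / 29100 = 3.99×10⁻³.

3.99×10⁻³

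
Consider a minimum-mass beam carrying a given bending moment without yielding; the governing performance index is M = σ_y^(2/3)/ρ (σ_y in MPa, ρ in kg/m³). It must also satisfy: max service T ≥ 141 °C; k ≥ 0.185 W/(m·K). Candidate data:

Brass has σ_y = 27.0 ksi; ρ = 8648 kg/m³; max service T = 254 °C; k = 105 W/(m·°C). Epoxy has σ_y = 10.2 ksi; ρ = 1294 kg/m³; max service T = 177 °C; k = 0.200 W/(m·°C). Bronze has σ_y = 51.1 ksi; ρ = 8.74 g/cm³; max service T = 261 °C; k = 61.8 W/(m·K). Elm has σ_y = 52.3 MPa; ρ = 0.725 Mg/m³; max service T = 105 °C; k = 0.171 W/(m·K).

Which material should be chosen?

epoxy

Screen on constraints: max service T ≥ 141 °C; k ≥ 0.185 W/(m·K). Survivors: brass, epoxy, bronze.
Convert each candidate to consistent units, then evaluate M:
  brass: σ_y = 186.2 MPa, ρ = 8648 kg/m³
  epoxy: σ_y = 70.33 MPa, ρ = 1294 kg/m³
  bronze: σ_y = 352.3 MPa, ρ = 8740 kg/m³
  epoxy: M = 13.2×10⁻³
  bronze: M = 5.71×10⁻³
  brass: M = 3.77×10⁻³
The maximum is for epoxy.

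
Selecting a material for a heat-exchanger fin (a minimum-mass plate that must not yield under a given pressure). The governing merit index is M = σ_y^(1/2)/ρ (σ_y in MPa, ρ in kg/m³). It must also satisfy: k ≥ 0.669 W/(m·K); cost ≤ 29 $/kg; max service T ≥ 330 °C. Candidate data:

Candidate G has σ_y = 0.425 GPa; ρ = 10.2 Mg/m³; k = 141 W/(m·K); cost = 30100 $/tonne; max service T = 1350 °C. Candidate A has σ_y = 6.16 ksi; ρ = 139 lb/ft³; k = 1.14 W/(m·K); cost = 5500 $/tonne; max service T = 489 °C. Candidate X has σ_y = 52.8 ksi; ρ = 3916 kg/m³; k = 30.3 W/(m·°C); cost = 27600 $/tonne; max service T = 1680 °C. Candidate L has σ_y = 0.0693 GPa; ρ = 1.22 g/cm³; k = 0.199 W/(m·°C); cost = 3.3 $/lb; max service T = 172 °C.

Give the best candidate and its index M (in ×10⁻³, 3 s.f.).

Screen on constraints: k ≥ 0.669 W/(m·K); cost ≤ 29 $/kg; max service T ≥ 330 °C. Survivors: candidate A, candidate X.
In SI units:
  candidate A: σ_y = 42.47 MPa, ρ = 2227 kg/m³
  candidate X: σ_y = 364.0 MPa, ρ = 3916 kg/m³
  candidate X: M = 4.87×10⁻³
  candidate A: M = 2.93×10⁻³
Candidate X ranks first.

candidate X, M = 4.87×10⁻³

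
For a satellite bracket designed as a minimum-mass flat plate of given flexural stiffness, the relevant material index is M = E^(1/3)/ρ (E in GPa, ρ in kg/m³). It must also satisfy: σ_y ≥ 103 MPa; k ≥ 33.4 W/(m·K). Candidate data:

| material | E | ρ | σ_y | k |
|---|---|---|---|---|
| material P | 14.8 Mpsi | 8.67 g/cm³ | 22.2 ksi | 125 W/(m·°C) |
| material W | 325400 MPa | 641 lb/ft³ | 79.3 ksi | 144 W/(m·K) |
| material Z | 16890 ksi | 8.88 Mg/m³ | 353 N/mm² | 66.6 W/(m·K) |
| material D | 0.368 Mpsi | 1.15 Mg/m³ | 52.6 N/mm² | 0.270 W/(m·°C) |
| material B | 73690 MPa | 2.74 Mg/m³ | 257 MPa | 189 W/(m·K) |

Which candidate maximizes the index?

Screen on constraints: σ_y ≥ 103 MPa; k ≥ 33.4 W/(m·K). Survivors: material P, material W, material Z, material B.
Convert each candidate to consistent units, then evaluate M:
  material P: E = 102.0 GPa, ρ = 8670 kg/m³
  material W: E = 325.4 GPa, ρ = 10270 kg/m³
  material Z: E = 116.5 GPa, ρ = 8880 kg/m³
  material B: E = 73.69 GPa, ρ = 2740 kg/m³
  material B: M = 1.53×10⁻³
  material W: M = 0.670×10⁻³
  material Z: M = 0.550×10⁻³
  material P: M = 0.539×10⁻³
The maximum is for material B.

material B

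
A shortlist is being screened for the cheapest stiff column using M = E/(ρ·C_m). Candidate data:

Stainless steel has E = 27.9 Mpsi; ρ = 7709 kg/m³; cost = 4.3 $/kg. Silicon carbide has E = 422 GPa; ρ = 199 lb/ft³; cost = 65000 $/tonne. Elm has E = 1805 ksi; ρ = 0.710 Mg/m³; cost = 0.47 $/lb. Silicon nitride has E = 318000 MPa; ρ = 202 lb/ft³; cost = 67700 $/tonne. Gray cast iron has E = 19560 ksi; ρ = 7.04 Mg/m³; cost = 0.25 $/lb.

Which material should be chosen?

gray cast iron

After converting to SI:
  stainless steel: E = 192.4 GPa, ρ = 7709 kg/m³, cost = 4.300 $/kg
  silicon carbide: E = 422.0 GPa, ρ = 3188 kg/m³, cost = 65.00 $/kg
  elm: E = 12.45 GPa, ρ = 710.0 kg/m³, cost = 1.036 $/kg
  silicon nitride: E = 318.0 GPa, ρ = 3236 kg/m³, cost = 67.70 $/kg
  gray cast iron: E = 134.9 GPa, ρ = 7040 kg/m³, cost = 0.5511 $/kg
  gray cast iron: M = 34.8 MN·m per $
  elm: M = 16.9 MN·m per $
  stainless steel: M = 5.80 MN·m per $
  silicon carbide: M = 2.04 MN·m per $
  silicon nitride: M = 1.45 MN·m per $
Gray cast iron ranks first.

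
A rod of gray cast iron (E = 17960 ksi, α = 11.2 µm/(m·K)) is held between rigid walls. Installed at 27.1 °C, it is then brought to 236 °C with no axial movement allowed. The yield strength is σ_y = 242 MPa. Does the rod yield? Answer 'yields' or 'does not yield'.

yields

E = 17960 ksi = 123.8 GPa.
ΔT = 208.9 K. Constrained thermal stress σ = E·α·ΔT = 123.8×10³ MPa × 11.2×10⁻⁶ × 208.9 = 290 MPa (compressive).
Compare to σ_y = 242 MPa: σ ≥ σ_y, so it yields.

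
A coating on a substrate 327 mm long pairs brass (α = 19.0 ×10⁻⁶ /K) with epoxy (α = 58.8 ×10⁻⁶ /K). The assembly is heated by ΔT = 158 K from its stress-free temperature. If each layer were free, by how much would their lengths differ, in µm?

Δα = |19.0 − 58.8|×10⁻⁶/K = 39.8×10⁻⁶/K.
ΔL_mismatch = Δα·L·ΔT = 39.8×10⁻⁶ × 327.0 mm × 158.0 K = 2060 µm.

2060 µm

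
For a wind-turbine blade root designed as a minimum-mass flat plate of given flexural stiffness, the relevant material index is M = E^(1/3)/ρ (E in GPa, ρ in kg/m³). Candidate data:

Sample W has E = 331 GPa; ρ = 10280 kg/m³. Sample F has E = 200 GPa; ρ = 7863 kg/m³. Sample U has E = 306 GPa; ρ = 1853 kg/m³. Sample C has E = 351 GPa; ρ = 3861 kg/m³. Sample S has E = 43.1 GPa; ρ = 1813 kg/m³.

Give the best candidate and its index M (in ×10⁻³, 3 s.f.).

Computing M directly (units already consistent):
  sample U: M = 3.64×10⁻³
  sample S: M = 1.93×10⁻³
  sample C: M = 1.83×10⁻³
  sample F: M = 0.744×10⁻³
  sample W: M = 0.673×10⁻³
Sample U has the largest M.

sample U, M = 3.64×10⁻³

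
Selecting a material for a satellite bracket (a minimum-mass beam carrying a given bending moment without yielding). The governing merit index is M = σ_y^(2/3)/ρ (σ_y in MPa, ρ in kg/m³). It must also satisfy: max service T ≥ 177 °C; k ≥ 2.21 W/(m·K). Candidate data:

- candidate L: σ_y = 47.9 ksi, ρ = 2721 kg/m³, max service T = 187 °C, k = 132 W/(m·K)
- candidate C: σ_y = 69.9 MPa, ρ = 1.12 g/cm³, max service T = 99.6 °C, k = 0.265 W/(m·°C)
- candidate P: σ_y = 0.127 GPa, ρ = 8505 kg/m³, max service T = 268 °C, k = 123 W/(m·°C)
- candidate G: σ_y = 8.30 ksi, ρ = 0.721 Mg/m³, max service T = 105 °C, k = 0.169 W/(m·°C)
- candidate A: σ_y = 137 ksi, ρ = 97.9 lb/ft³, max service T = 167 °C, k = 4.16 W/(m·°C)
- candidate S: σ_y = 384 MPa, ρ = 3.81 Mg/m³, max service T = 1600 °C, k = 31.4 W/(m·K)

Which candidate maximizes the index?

candidate L

Screen on constraints: max service T ≥ 177 °C; k ≥ 2.21 W/(m·K). Survivors: candidate L, candidate P, candidate S.
Convert each candidate to consistent units, then evaluate M:
  candidate L: σ_y = 330.3 MPa, ρ = 2721 kg/m³
  candidate P: σ_y = 127.0 MPa, ρ = 8505 kg/m³
  candidate S: σ_y = 384.0 MPa, ρ = 3810 kg/m³
  candidate L: M = 17.6×10⁻³
  candidate S: M = 13.9×10⁻³
  candidate P: M = 2.97×10⁻³
Candidate L has the largest M.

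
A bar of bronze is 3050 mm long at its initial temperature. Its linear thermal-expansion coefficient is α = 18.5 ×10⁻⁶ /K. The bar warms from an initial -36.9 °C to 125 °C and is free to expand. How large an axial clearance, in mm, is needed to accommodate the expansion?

ΔT = 125 − (-36.9) = 161.9 K.
ΔL = α·L₀·ΔT = 18.5×10⁻⁶ × 3050 mm × 161.9 K = 9.14 mm.

9.14 mm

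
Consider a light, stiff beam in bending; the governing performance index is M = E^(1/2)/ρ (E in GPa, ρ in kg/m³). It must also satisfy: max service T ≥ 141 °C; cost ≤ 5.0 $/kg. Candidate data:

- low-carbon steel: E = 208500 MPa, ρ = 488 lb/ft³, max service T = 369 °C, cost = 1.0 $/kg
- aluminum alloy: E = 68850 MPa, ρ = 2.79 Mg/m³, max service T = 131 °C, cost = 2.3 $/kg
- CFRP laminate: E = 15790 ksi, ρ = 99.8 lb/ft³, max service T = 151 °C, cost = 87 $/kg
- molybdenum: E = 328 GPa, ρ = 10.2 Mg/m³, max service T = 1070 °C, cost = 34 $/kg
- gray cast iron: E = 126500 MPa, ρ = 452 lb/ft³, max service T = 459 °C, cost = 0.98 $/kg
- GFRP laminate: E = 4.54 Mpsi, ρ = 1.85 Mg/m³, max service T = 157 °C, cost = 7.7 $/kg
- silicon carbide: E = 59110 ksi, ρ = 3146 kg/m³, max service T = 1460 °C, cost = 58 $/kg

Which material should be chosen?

Screen on constraints: max service T ≥ 141 °C; cost ≤ 5.0 $/kg. Survivors: low-carbon steel, gray cast iron.
Normalizing units and computing the index:
  low-carbon steel: E = 208.5 GPa, ρ = 7817 kg/m³
  gray cast iron: E = 126.5 GPa, ρ = 7240 kg/m³
  low-carbon steel: M = 1.85×10⁻³
  gray cast iron: M = 1.55×10⁻³
Low-carbon steel has the largest M.

low-carbon steel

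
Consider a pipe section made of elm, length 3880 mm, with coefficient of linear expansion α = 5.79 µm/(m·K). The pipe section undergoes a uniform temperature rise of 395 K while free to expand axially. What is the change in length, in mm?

ΔL = α·L₀·ΔT = 5.79×10⁻⁶ × 3880 mm × 395.0 K = 8.87 mm.

8.87 mm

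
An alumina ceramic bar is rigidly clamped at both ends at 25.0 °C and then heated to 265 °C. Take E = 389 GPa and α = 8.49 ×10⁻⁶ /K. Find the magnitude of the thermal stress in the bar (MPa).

793 MPa

ΔT = 240.0 K. Constrained thermal stress σ = E·α·ΔT = 389.0×10³ MPa × 8.49×10⁻⁶ × 240.0 = 793 MPa (compressive).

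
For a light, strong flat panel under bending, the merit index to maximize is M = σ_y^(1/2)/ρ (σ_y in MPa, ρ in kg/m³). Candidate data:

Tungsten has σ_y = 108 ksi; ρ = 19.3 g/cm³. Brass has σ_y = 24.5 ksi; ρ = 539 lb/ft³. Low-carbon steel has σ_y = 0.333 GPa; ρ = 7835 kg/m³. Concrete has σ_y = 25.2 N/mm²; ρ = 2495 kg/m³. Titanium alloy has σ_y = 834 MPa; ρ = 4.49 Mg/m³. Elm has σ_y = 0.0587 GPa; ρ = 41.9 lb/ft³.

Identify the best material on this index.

elm

After converting to SI:
  tungsten: σ_y = 744.6 MPa, ρ = 19300 kg/m³
  brass: σ_y = 168.9 MPa, ρ = 8634 kg/m³
  low-carbon steel: σ_y = 333.0 MPa, ρ = 7835 kg/m³
  concrete: σ_y = 25.20 MPa, ρ = 2495 kg/m³
  titanium alloy: σ_y = 834.0 MPa, ρ = 4490 kg/m³
  elm: σ_y = 58.70 MPa, ρ = 671.2 kg/m³
  elm: M = 11.4×10⁻³
  titanium alloy: M = 6.43×10⁻³
  low-carbon steel: M = 2.33×10⁻³
  concrete: M = 2.01×10⁻³
  brass: M = 1.51×10⁻³
  tungsten: M = 1.41×10⁻³
Elm ranks first.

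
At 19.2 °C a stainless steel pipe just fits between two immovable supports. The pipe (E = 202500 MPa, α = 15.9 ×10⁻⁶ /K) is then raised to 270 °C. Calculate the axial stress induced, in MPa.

E = 202500 MPa = 202.5 GPa.
ΔT = 250.8 K. Constrained thermal stress σ = E·α·ΔT = 202.5×10³ MPa × 15.9×10⁻⁶ × 250.8 = 808 MPa (compressive).

808 MPa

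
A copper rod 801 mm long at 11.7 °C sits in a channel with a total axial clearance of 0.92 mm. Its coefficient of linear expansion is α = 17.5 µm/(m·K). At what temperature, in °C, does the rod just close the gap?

α·L₀·ΔT = 0.92 mm ⇒ ΔT = 0.92 / (17.5×10⁻⁶ × 801.0) = 65.63 K.
T = 11.7 + 65.63 = 77.33 °C.

77.3 °C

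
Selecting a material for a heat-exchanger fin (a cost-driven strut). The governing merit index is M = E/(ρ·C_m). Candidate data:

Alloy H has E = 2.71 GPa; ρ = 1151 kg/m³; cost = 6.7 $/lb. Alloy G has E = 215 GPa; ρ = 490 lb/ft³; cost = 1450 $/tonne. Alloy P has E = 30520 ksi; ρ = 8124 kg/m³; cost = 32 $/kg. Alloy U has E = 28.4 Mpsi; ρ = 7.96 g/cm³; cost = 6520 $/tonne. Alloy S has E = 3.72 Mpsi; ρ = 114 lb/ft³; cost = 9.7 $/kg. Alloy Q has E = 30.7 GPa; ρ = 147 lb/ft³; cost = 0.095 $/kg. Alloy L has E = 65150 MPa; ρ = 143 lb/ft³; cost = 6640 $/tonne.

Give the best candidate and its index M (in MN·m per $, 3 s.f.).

alloy Q, M = 137 MN·m per $

After converting to SI:
  alloy H: E = 2.710 GPa, ρ = 1151 kg/m³, cost = 14.77 $/kg
  alloy G: E = 215.0 GPa, ρ = 7849 kg/m³, cost = 1.450 $/kg
  alloy P: E = 210.4 GPa, ρ = 8124 kg/m³, cost = 32.00 $/kg
  alloy U: E = 195.8 GPa, ρ = 7960 kg/m³, cost = 6.520 $/kg
  alloy S: E = 25.65 GPa, ρ = 1826 kg/m³, cost = 9.700 $/kg
  alloy Q: E = 30.70 GPa, ρ = 2355 kg/m³, cost = 0.09500 $/kg
  alloy L: E = 65.15 GPa, ρ = 2291 kg/m³, cost = 6.640 $/kg
  alloy Q: M = 137 MN·m per $
  alloy G: M = 18.9 MN·m per $
  alloy L: M = 4.28 MN·m per $
  alloy U: M = 3.77 MN·m per $
  alloy S: M = 1.45 MN·m per $
  alloy P: M = 0.809 MN·m per $
  alloy H: M = 0.159 MN·m per $
Alloy Q has the largest M.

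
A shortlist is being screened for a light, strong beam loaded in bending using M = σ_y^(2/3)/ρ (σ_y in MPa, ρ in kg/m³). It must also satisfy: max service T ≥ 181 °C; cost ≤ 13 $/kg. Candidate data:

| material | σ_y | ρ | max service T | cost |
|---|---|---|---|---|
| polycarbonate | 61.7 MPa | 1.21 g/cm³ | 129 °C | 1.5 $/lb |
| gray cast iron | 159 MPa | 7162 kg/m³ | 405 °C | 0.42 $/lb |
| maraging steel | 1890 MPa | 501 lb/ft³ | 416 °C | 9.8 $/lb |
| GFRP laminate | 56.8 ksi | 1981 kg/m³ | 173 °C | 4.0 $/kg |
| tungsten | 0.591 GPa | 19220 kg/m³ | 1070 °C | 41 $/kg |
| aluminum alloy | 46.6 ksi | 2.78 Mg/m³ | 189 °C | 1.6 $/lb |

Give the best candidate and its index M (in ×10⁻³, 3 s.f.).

aluminum alloy, M = 16.9×10⁻³

Screen on constraints: max service T ≥ 181 °C; cost ≤ 13 $/kg. Survivors: gray cast iron, aluminum alloy.
Convert each candidate to consistent units, then evaluate M:
  gray cast iron: σ_y = 159.0 MPa, ρ = 7162 kg/m³
  aluminum alloy: σ_y = 321.3 MPa, ρ = 2780 kg/m³
  aluminum alloy: M = 16.9×10⁻³
  gray cast iron: M = 4.10×10⁻³
The maximum is for aluminum alloy.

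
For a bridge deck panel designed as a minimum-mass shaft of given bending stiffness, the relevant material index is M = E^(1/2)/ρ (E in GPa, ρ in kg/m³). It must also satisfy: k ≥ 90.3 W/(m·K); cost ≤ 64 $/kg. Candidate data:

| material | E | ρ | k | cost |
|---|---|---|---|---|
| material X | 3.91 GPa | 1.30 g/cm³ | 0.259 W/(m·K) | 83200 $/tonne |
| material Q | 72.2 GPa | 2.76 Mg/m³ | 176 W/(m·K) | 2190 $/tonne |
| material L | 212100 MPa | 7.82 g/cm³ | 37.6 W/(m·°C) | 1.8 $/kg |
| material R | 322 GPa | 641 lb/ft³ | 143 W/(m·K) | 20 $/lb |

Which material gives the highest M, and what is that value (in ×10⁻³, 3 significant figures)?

Screen on constraints: k ≥ 90.3 W/(m·K); cost ≤ 64 $/kg. Survivors: material Q, material R.
Putting every candidate on a common basis:
  material Q: E = 72.20 GPa, ρ = 2760 kg/m³
  material R: E = 322.0 GPa, ρ = 10270 kg/m³
  material Q: M = 3.08×10⁻³
  material R: M = 1.75×10⁻³
Material Q has the largest M.

material Q, M = 3.08×10⁻³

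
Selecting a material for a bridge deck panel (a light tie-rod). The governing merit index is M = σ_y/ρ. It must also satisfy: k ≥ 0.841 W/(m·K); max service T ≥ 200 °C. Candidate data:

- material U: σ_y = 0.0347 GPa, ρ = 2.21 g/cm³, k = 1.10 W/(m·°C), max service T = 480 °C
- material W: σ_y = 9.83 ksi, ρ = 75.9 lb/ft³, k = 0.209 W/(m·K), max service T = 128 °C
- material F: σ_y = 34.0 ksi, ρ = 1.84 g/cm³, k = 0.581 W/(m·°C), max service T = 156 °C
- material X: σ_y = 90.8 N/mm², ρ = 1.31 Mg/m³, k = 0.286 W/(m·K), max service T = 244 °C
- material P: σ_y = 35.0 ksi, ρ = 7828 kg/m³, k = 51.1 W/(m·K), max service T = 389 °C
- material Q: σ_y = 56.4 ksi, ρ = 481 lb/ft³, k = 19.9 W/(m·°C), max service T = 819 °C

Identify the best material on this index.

material Q

Screen on constraints: k ≥ 0.841 W/(m·K); max service T ≥ 200 °C. Survivors: material U, material P, material Q.
Normalizing units and computing the index:
  material U: σ_y = 34.70 MPa, ρ = 2210 kg/m³
  material P: σ_y = 241.3 MPa, ρ = 7828 kg/m³
  material Q: σ_y = 388.9 MPa, ρ = 7705 kg/m³
  material Q: M = 50.5 kN·m/kg
  material P: M = 30.8 kN·m/kg
  material U: M = 15.7 kN·m/kg
Material Q has the largest M.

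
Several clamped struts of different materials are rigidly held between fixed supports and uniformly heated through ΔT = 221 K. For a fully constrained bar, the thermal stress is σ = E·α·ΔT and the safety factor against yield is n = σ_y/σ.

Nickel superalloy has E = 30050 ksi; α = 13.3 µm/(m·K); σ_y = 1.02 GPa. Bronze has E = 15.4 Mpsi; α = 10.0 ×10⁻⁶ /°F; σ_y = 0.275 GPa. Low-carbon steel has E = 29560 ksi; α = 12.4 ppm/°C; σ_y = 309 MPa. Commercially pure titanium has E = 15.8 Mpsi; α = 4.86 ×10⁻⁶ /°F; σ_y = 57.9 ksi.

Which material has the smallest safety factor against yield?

Per material, after unit conversion:
  nickel superalloy: E = 207.2, α = 13.3, σ_y = 1020 → σ = 609 MPa, n = 1.67
  bronze: E = 106.2, α = 18.0, σ_y = 275.0 → σ = 422 MPa, n = 0.651
  low-carbon steel: E = 203.8, α = 12.4, σ_y = 309.0 → σ = 559 MPa, n = 0.553
  commercially pure titanium: E = 108.9, α = 8.75, σ_y = 399.2 → σ = 211 MPa, n = 1.90
The minimum is low-carbon steel at n = 0.553.

low-carbon steel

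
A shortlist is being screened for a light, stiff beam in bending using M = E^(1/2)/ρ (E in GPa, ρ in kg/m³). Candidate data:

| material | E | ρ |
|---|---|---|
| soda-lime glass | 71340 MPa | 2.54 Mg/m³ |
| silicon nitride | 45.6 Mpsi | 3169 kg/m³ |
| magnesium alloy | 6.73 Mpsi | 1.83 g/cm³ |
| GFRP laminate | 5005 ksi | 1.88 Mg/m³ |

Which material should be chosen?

Putting every candidate on a common basis:
  soda-lime glass: E = 71.34 GPa, ρ = 2540 kg/m³
  silicon nitride: E = 314.4 GPa, ρ = 3169 kg/m³
  magnesium alloy: E = 46.40 GPa, ρ = 1830 kg/m³
  GFRP laminate: E = 34.51 GPa, ρ = 1880 kg/m³
  silicon nitride: M = 5.60×10⁻³
  magnesium alloy: M = 3.72×10⁻³
  soda-lime glass: M = 3.33×10⁻³
  GFRP laminate: M = 3.12×10⁻³
Highest index: silicon nitride.

silicon nitride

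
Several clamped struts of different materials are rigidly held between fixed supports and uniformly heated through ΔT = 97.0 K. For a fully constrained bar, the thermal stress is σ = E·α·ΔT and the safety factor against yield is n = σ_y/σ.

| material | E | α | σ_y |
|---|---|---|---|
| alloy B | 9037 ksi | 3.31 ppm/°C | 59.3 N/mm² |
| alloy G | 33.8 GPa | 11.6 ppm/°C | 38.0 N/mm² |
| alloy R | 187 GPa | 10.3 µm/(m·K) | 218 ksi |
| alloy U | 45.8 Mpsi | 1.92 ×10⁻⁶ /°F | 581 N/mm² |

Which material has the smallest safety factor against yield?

alloy G

Converting E to GPa, α to ×10⁻⁶/K, σ_y to MPa, then σ and n for each:
  alloy B: E = 62.31, α = 3.31, σ_y = 59.30 → σ = 20.0 MPa, n = 2.96
  alloy G: E = 33.80, α = 11.6, σ_y = 38.00 → σ = 38.0 MPa, n = 0.999
  alloy R: E = 187.0, α = 10.3, σ_y = 1503 → σ = 187 MPa, n = 8.04
  alloy U: E = 315.8, α = 3.46, σ_y = 581.0 → σ = 106 MPa, n = 5.49
Alloy G has the lowest safety factor, n = 0.999.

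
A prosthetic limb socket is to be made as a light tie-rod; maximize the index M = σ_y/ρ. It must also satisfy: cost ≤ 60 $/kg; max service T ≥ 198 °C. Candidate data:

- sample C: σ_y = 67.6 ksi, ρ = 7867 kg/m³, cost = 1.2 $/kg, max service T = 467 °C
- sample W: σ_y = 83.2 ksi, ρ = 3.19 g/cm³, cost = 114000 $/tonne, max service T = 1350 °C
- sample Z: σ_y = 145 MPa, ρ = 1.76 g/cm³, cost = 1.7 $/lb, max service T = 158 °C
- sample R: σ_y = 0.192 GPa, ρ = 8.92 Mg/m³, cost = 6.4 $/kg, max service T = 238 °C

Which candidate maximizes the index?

sample C

Screen on constraints: cost ≤ 60 $/kg; max service T ≥ 198 °C. Survivors: sample C, sample R.
Putting every candidate on a common basis:
  sample C: σ_y = 466.1 MPa, ρ = 7867 kg/m³
  sample R: σ_y = 192.0 MPa, ρ = 8920 kg/m³
  sample C: M = 59.2 kN·m/kg
  sample R: M = 21.5 kN·m/kg
Sample C ranks first.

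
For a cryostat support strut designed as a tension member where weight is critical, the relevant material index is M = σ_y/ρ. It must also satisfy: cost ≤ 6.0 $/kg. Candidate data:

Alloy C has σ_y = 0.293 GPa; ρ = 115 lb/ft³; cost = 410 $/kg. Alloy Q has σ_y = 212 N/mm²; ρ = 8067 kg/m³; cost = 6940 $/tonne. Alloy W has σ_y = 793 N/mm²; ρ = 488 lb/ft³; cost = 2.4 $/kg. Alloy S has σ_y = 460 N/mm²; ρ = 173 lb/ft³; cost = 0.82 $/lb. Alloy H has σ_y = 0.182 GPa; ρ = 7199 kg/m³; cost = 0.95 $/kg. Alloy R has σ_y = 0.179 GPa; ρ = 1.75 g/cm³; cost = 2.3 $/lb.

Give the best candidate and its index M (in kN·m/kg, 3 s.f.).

Screen on constraints: cost ≤ 6.0 $/kg. Survivors: alloy W, alloy S, alloy H, alloy R.
Normalizing units and computing the index:
  alloy W: σ_y = 793.0 MPa, ρ = 7817 kg/m³
  alloy S: σ_y = 460.0 MPa, ρ = 2771 kg/m³
  alloy H: σ_y = 182.0 MPa, ρ = 7199 kg/m³
  alloy R: σ_y = 179.0 MPa, ρ = 1750 kg/m³
  alloy S: M = 166 kN·m/kg
  alloy R: M = 102 kN·m/kg
  alloy W: M = 101 kN·m/kg
  alloy H: M = 25.3 kN·m/kg
Highest index: alloy S.

alloy S, M = 166 kN·m/kg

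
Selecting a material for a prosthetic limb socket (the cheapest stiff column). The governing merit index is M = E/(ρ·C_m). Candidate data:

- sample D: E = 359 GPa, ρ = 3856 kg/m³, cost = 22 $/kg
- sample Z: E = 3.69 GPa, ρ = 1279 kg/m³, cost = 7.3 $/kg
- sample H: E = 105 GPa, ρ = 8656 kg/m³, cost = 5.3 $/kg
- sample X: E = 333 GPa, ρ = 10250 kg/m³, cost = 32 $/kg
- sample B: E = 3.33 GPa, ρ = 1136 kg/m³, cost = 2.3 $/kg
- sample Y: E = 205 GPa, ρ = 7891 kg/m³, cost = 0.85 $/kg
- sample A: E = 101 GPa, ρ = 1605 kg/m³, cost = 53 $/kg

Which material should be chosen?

sample Y

Per-candidate index values:
  sample Y: M = 30.6 MN·m per $
  sample D: M = 4.23 MN·m per $
  sample H: M = 2.29 MN·m per $
  sample B: M = 1.27 MN·m per $
  sample A: M = 1.19 MN·m per $
  sample X: M = 1.02 MN·m per $
  sample Z: M = 0.395 MN·m per $
Sample Y ranks first.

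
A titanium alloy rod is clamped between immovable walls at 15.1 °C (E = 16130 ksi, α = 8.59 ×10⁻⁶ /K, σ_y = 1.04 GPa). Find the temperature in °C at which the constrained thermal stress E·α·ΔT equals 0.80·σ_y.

886 °C

E = 16130 ksi = 111.2 GPa.
σ_y = 1.04 GPa = 1040 MPa.
E·α·ΔT = 832.0 MPa ⇒ ΔT = 832.0 / (111.2×10³ × 8.59×10⁻⁶) = 870.9 K.
T = 15.1 + 870.9 = 886.0 °C.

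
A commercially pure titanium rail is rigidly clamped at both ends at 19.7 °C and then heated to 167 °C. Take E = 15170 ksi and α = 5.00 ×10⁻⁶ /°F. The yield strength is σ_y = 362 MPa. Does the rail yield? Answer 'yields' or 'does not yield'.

does not yield

E = 15170 ksi = 104.6 GPa.
α = 5.00×10⁻⁶/°F × 9/5 = 9.00×10⁻⁶/K.
ΔT = 147.3 K. Constrained thermal stress σ = E·α·ΔT = 104.6×10³ MPa × 9.00×10⁻⁶ × 147.3 = 139 MPa (compressive).
Compare to σ_y = 362 MPa: σ < σ_y, so it does not yield.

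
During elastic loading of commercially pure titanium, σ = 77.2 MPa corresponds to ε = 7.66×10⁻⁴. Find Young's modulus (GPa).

E = σ/ε = 77.2 MPa / 7.66×10⁻⁴ = 100800 MPa = 101 GPa.

101 GPa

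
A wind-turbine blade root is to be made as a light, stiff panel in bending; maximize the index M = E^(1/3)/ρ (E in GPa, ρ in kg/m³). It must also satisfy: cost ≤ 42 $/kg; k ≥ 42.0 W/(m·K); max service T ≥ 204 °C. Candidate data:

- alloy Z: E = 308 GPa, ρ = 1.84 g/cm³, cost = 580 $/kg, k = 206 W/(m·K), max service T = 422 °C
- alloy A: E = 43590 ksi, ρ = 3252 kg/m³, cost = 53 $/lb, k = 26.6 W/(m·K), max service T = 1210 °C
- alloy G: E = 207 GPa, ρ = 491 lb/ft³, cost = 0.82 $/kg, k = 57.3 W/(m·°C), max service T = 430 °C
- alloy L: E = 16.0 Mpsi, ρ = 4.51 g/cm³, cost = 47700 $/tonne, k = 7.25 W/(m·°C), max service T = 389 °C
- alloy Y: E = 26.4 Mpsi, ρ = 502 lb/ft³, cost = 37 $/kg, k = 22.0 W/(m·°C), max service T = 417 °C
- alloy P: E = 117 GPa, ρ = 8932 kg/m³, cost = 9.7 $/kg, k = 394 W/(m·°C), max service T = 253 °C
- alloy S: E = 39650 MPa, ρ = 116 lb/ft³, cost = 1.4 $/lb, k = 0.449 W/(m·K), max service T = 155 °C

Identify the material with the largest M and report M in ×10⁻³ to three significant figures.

alloy G, M = 0.752×10⁻³

Screen on constraints: cost ≤ 42 $/kg; k ≥ 42.0 W/(m·K); max service T ≥ 204 °C. Survivors: alloy G, alloy P.
Putting every candidate on a common basis:
  alloy G: E = 207.0 GPa, ρ = 7865 kg/m³
  alloy P: E = 117.0 GPa, ρ = 8932 kg/m³
  alloy G: M = 0.752×10⁻³
  alloy P: M = 0.548×10⁻³
Highest index: alloy G.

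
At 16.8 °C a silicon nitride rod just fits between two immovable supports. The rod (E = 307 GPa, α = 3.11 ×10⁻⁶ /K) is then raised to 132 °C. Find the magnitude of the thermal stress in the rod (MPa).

110 MPa

ΔT = 115.2 K. Constrained thermal stress σ = E·α·ΔT = 307.0×10³ MPa × 3.11×10⁻⁶ × 115.2 = 110 MPa (compressive).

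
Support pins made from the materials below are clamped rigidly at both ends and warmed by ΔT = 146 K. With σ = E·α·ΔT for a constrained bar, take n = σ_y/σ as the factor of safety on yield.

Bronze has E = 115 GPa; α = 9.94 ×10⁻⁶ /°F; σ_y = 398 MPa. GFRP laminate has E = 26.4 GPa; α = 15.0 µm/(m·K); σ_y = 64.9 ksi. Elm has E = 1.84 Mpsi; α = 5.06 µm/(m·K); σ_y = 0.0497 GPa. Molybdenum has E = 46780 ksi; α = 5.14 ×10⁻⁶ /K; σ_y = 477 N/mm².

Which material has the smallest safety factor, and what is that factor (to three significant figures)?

With everything in SI (GPa, ×10⁻⁶/K, MPa):
  bronze: E = 115.0, α = 17.9, σ_y = 398.0 → σ = 300 MPa, n = 1.32
  GFRP laminate: E = 26.40, α = 15.0, σ_y = 447.5 → σ = 57.8 MPa, n = 7.74
  elm: E = 12.69, α = 5.06, σ_y = 49.70 → σ = 9.37 MPa, n = 5.30
  molybdenum: E = 322.5, α = 5.14, σ_y = 477.0 → σ = 242 MPa, n = 1.97
Bronze has the lowest safety factor, n = 1.32.

bronze, n = 1.32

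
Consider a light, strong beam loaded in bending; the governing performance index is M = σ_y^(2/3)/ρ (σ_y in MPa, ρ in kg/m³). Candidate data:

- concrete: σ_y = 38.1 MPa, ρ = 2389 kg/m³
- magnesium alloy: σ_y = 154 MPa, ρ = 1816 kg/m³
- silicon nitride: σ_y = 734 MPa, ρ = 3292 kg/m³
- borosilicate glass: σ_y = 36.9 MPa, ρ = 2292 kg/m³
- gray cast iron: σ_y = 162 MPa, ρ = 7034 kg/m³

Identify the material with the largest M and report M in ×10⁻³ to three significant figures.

Computing M directly (units already consistent):
  silicon nitride: M = 24.7×10⁻³
  magnesium alloy: M = 15.8×10⁻³
  borosilicate glass: M = 4.84×10⁻³
  concrete: M = 4.74×10⁻³
  gray cast iron: M = 4.22×10⁻³
Silicon nitride has the largest M.

silicon nitride, M = 24.7×10⁻³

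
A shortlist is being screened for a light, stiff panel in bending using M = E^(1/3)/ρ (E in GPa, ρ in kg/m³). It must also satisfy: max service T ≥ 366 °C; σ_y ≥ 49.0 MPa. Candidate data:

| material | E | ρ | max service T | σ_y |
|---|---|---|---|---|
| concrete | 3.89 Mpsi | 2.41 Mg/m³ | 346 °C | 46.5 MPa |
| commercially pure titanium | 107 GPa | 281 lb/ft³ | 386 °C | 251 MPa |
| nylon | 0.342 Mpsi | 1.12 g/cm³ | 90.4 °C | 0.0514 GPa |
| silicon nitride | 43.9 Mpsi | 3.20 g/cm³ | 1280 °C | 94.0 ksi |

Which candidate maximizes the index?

Screen on constraints: max service T ≥ 366 °C; σ_y ≥ 49.0 MPa. Survivors: commercially pure titanium, silicon nitride.
In SI units:
  commercially pure titanium: E = 107.0 GPa, ρ = 4501 kg/m³
  silicon nitride: E = 302.7 GPa, ρ = 3200 kg/m³
  silicon nitride: M = 2.10×10⁻³
  commercially pure titanium: M = 1.05×10⁻³
Silicon nitride ranks first.

silicon nitride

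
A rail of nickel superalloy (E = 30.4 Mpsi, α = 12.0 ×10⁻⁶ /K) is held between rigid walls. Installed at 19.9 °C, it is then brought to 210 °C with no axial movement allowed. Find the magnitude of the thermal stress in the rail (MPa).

478 MPa

E = 30.4 Mpsi = 209.6 GPa.
ΔT = 190.1 K. Constrained thermal stress σ = E·α·ΔT = 209.6×10³ MPa × 12.0×10⁻⁶ × 190.1 = 478 MPa (compressive).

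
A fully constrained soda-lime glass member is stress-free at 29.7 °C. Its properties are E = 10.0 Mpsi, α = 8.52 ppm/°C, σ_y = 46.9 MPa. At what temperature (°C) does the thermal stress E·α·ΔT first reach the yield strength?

E = 10.0 Mpsi = 68.95 GPa.
E·α·ΔT = 46.90 MPa ⇒ ΔT = 46.90 / (68.95×10³ × 8.52×10⁻⁶) = 79.84 K.
T = 29.7 + 79.84 = 109.5 °C.

110 °C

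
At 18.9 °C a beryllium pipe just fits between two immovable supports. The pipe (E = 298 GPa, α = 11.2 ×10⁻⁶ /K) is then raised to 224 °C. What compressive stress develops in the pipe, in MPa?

ΔT = 205.1 K. Constrained thermal stress σ = E·α·ΔT = 298.0×10³ MPa × 11.2×10⁻⁶ × 205.1 = 685 MPa (compressive).

685 MPa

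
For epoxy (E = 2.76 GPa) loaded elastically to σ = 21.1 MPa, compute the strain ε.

7.64×10⁻³

ε = σ/E = 21.1 / 2760 = 7.64×10⁻³.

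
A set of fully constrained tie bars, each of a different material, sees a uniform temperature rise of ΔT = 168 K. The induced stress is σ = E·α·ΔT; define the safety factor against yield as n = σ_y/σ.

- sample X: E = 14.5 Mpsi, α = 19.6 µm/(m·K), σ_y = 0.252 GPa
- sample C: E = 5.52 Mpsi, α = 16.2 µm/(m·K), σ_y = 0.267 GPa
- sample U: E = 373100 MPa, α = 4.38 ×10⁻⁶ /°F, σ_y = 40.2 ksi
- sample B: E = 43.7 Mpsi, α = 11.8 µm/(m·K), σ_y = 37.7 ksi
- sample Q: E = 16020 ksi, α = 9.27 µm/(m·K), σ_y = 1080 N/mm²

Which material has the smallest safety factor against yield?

In consistent units (E in GPa, α in ×10⁻⁶/K, σ_y in MPa):
  sample X: E = 99.97, α = 19.6, σ_y = 252.0 → σ = 329 MPa, n = 0.766
  sample C: E = 38.06, α = 16.2, σ_y = 267.0 → σ = 104 MPa, n = 2.58
  sample U: E = 373.1, α = 7.88, σ_y = 277.2 → σ = 494 MPa, n = 0.561
  sample B: E = 301.3, α = 11.8, σ_y = 259.9 → σ = 597 MPa, n = 0.435
  sample Q: E = 110.5, α = 9.27, σ_y = 1080 → σ = 172 MPa, n = 6.28
Smallest n: sample B with n = 0.435.

sample B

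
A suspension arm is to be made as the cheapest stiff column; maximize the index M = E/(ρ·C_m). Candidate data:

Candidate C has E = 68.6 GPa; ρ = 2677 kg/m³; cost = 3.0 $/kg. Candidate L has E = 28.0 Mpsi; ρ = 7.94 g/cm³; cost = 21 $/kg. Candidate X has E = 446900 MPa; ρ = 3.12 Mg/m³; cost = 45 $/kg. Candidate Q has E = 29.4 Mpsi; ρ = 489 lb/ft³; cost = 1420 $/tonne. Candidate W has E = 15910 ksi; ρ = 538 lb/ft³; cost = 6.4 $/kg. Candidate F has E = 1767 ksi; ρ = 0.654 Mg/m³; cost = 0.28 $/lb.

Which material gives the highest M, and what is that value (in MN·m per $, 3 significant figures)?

candidate F, M = 30.2 MN·m per $

After converting to SI:
  candidate C: E = 68.60 GPa, ρ = 2677 kg/m³, cost = 3.000 $/kg
  candidate L: E = 193.1 GPa, ρ = 7940 kg/m³, cost = 21.00 $/kg
  candidate X: E = 446.9 GPa, ρ = 3120 kg/m³, cost = 45.00 $/kg
  candidate Q: E = 202.7 GPa, ρ = 7833 kg/m³, cost = 1.420 $/kg
  candidate W: E = 109.7 GPa, ρ = 8618 kg/m³, cost = 6.400 $/kg
  candidate F: E = 12.18 GPa, ρ = 654.0 kg/m³, cost = 0.6173 $/kg
  candidate F: M = 30.2 MN·m per $
  candidate Q: M = 18.2 MN·m per $
  candidate C: M = 8.54 MN·m per $
  candidate X: M = 3.18 MN·m per $
  candidate W: M = 1.99 MN·m per $
  candidate L: M = 1.16 MN·m per $
Candidate F has the largest M.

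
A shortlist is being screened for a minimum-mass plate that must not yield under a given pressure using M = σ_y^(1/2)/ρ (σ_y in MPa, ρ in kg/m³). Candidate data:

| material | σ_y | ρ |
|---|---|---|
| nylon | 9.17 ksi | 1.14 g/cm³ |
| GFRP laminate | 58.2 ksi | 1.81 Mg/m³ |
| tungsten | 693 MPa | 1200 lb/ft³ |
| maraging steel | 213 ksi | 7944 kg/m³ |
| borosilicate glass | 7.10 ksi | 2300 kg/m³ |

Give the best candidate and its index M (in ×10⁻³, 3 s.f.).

After converting to SI:
  nylon: σ_y = 63.22 MPa, ρ = 1140 kg/m³
  GFRP laminate: σ_y = 401.3 MPa, ρ = 1810 kg/m³
  tungsten: σ_y = 693.0 MPa, ρ = 19220 kg/m³
  maraging steel: σ_y = 1469 MPa, ρ = 7944 kg/m³
  borosilicate glass: σ_y = 48.95 MPa, ρ = 2300 kg/m³
  GFRP laminate: M = 11.1×10⁻³
  nylon: M = 6.97×10⁻³
  maraging steel: M = 4.82×10⁻³
  borosilicate glass: M = 3.04×10⁻³
  tungsten: M = 1.37×10⁻³
GFRP laminate has the largest M.

GFRP laminate, M = 11.1×10⁻³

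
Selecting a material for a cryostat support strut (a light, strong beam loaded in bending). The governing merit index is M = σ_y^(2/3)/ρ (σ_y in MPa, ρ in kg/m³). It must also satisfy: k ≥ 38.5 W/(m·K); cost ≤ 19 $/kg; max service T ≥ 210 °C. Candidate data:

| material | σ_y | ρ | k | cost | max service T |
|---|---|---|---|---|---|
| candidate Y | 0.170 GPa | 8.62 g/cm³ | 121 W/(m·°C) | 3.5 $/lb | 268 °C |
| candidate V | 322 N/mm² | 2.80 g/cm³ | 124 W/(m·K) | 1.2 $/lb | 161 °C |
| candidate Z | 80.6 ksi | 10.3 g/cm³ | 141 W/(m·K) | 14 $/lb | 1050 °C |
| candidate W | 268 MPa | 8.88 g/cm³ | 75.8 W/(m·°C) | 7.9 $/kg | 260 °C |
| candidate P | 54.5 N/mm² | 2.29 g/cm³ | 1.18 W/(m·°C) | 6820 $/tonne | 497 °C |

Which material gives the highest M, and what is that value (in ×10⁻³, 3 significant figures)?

candidate W, M = 4.68×10⁻³

Screen on constraints: k ≥ 38.5 W/(m·K); cost ≤ 19 $/kg; max service T ≥ 210 °C. Survivors: candidate Y, candidate W.
Putting every candidate on a common basis:
  candidate Y: σ_y = 170.0 MPa, ρ = 8620 kg/m³
  candidate W: σ_y = 268.0 MPa, ρ = 8880 kg/m³
  candidate W: M = 4.68×10⁻³
  candidate Y: M = 3.56×10⁻³
Candidate W has the largest M.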